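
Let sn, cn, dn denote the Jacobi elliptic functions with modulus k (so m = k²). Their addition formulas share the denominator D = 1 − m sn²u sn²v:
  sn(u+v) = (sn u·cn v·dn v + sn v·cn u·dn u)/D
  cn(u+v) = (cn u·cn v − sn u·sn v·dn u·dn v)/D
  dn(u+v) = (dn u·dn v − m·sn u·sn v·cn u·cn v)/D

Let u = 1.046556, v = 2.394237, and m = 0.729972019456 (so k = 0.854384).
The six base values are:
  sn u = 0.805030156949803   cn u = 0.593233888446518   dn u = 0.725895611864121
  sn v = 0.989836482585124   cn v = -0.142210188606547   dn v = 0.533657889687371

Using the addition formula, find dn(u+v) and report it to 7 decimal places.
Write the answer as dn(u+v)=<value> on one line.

dn(u+v)=0.8135305

m = k² = 0.729972019456
D = 1 − m·sn²u·sn²v = 0.5364917953955696
dn(u+v) = (dn u·dn v − m·sn u·sn v·cn u·cn v)/D = 0.4364524543263119/0.5364917953955696 = 0.8135305293988774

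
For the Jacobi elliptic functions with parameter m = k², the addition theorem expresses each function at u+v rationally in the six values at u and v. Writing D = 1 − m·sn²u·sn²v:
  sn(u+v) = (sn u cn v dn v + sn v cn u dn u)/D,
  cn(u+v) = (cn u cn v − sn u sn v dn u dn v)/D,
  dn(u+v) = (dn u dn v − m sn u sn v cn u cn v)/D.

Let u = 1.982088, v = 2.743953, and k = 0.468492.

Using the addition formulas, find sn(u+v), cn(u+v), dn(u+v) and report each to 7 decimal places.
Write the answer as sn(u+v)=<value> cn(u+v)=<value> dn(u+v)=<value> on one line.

sn(u+v)=-0.9687923 cn(u+v)=-0.2478740 dn(u+v)=0.8910672

sn u = 0.9618636419372596, cn u = -0.2735294030249604, dn u = 0.8927131284144564
sn v = 0.5547376134538539, cn v = -0.8320253483034772, dn v = 0.9656381922067429
m = k² = 0.219484754064
D = 1 − m·sn²u·sn²v = 0.9375105641560864
sn(u+v) = (sn u·cn v·dn v + sn v·cn u·dn u)/D = -0.9082530061160445/0.9375105641560864 = -0.9687922897526189
cn(u+v) = (cn u·cn v − sn u·sn v·dn u·dn v)/D = -0.2323844546983121/0.9375105641560864 = -0.2478739585270661
dn(u+v) = (dn u·dn v − m·sn u·sn v·cn u·cn v)/D = 0.8353848941122399/0.9375105641560864 = 0.8910671794554375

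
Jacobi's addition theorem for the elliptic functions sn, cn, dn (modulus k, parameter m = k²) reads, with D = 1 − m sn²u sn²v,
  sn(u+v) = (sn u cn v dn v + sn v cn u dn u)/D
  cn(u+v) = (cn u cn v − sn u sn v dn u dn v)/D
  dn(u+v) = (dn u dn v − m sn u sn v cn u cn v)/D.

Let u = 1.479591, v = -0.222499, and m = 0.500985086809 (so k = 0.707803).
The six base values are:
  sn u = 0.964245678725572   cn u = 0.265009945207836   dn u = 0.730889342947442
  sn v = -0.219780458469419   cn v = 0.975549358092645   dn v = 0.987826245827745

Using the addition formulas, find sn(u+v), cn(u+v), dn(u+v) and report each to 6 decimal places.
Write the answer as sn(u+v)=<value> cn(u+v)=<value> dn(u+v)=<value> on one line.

sn(u+v)=0.907056 cn(u+v)=0.421009 dn(u+v)=0.766690

m = k² = 0.500985086809
D = 1 − m·sn²u·sn²v = 0.9775002159102002
sn(u+v) = (sn u·cn v·dn v + sn v·cn u·dn u)/D = 0.8866478524873387/0.9775002159102002 = 0.9070564262348891
cn(u+v) = (cn u·cn v − sn u·sn v·dn u·dn v)/D = 0.4115364598478226/0.9775002159102002 = 0.4210090730922449
dn(u+v) = (dn u·dn v − m·sn u·sn v·cn u·cn v)/D = 0.7494398204337472/0.9775002159102002 = 0.7666901840383796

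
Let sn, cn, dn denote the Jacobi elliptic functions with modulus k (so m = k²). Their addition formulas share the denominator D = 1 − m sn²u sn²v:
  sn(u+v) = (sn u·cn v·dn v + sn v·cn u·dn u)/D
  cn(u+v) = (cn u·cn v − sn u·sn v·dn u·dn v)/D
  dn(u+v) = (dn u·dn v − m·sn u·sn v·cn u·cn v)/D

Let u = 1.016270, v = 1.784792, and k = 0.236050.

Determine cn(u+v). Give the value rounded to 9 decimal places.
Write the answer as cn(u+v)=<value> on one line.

sn u = 0.8459555178014551, cn u = 0.5332534687193999, dn u = 0.979859572867629
sn v = 0.9827416145733453, cn v = -0.1849835640963121, dn v = 0.9727214719866459
m = k² = 0.0557196025
D = 1 − m·sn²u·sn²v = 0.9614892693761248
cn(u+v) = (cn u·cn v − sn u·sn v·dn u·dn v)/D = -0.8910335482094705/0.9614892693761248 = -0.9267223011106817

cn(u+v)=-0.926722301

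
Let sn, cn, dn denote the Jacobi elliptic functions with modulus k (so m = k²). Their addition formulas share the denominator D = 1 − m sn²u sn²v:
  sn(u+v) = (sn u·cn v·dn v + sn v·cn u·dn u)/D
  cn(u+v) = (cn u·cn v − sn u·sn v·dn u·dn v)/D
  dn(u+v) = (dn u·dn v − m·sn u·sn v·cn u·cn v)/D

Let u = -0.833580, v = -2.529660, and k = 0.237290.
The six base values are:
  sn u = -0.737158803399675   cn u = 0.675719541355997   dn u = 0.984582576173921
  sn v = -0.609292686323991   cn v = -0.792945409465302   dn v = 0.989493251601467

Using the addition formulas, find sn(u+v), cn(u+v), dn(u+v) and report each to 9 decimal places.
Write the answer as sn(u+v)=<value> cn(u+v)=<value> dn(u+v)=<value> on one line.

sn(u+v)=0.175009664 cn(u+v)=-0.984566716 dn(u+v)=0.999137339

m = k² = 0.0563065441
D = 1 − m·sn²u·sn²v = 0.9886411878943863
sn(u+v) = (sn u·cn v·dn v + sn v·cn u·dn u)/D = 0.1730217623811694/0.9886411878943863 = 0.175009664274328
cn(u+v) = (cn u·cn v − sn u·sn v·dn u·dn v)/D = -0.9733832072435488/0.9886411878943863 = -0.9845667155711628
dn(u+v) = (dn u·dn v − m·sn u·sn v·cn u·cn v)/D = 0.9877883254220406/0.9886411878943863 = 0.999137338720267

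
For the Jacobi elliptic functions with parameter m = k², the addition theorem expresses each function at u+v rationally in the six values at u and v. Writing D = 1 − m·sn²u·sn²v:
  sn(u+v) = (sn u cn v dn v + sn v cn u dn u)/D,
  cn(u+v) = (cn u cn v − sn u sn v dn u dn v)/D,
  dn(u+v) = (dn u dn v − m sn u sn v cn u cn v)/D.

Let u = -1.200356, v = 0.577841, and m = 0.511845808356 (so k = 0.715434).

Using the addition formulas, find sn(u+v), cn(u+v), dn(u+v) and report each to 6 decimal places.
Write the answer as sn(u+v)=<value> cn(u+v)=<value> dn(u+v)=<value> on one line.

sn(u+v)=-0.567613 cn(u+v)=0.823296 dn(u+v)=0.913833

sn u = -0.8866693972437531, cn u = 0.4624039143339938, dn u = 0.773043156199096
sn v = 0.5333387964603753, cn v = 0.8459017249008294, dn v = 0.9243404787676607
m = k² = 0.511845808356
D = 1 − m·sn²u·sn²v = 0.8855359935595165
sn(u+v) = (sn u·cn v·dn v + sn v·cn u·dn u)/D = -0.5026415542433199/0.8855359935595165 = -0.5676127880730097
cn(u+v) = (cn u·cn v − sn u·sn v·dn u·dn v)/D = 0.7290579289996781/0.8855359935595165 = 0.8232956472713703
dn(u+v) = (dn u·dn v − m·sn u·sn v·cn u·cn v)/D = 0.8092322928376348/0.8855359935595165 = 0.9138333153289795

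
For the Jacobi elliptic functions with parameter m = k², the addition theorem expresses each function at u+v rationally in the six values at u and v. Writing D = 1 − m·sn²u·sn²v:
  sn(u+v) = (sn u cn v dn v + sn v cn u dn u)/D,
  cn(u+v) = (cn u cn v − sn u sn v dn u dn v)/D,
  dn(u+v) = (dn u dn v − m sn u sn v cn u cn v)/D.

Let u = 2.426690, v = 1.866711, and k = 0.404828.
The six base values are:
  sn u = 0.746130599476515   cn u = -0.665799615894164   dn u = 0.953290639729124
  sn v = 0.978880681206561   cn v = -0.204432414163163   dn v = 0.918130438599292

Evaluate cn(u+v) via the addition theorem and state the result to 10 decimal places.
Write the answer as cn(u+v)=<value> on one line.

m = k² = 0.163885709584
D = 1 − m·sn²u·sn²v = 0.9125760745022957
cn(u+v) = (cn u·cn v − sn u·sn v·dn u·dn v)/D = -0.503144256185213/0.9125760745022957 = -0.5513450004259861

cn(u+v)=-0.5513450004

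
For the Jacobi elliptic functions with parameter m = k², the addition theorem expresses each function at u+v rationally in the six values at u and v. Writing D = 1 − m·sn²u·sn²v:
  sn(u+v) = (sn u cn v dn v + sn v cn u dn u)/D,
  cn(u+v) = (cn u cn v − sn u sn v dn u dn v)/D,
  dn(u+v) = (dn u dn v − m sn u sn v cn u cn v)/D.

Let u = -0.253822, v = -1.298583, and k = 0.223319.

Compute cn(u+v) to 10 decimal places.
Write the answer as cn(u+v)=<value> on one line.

sn u = -0.2509754624172553, cn u = 0.9679934489780625, dn u = 0.9984280984300295
sn v = -0.9596102980527326, cn v = 0.2813326782852389, dn v = 0.9767680623728082
m = k² = 0.049871375761
D = 1 − m·sn²u·sn²v = 0.9971072981390827
cn(u+v) = (cn u·cn v − sn u·sn v·dn u·dn v)/D = 0.03745447910385477/0.9971072981390827 = 0.03756313806323217

cn(u+v)=0.0375631381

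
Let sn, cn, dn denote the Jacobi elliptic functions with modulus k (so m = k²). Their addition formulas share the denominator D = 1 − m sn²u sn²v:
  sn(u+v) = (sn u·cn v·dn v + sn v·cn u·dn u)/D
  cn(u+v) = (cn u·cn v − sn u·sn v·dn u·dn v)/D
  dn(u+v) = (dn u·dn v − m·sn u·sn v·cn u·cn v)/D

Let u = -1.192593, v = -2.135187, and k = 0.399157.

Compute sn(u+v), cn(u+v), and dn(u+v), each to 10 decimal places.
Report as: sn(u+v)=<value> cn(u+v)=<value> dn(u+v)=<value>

sn u = -0.9163091540621355, cn u = 0.4004716396724412, dn u = 0.930712657152137
sn v = -0.8973052405739118, cn v = -0.4414105857799451, dn v = 0.9336580499997428
m = k² = 0.159326310649
D = 1 − m·sn²u·sn²v = 0.8922910087203202
sn(u+v) = (sn u·cn v·dn v + sn v·cn u·dn u)/D = 0.04318810752645022/0.8922910087203202 = 0.04840137029777816
cn(u+v) = (cn u·cn v − sn u·sn v·dn u·dn v)/D = -0.8912452140748978/0.8922910087203202 = -0.9988279668457914
dn(u+v) = (dn u·dn v − m·sn u·sn v·cn u·cn v)/D = 0.8921244682195076/0.8922910087203202 = 0.9998133562938716

sn(u+v)=0.0484013703 cn(u+v)=-0.9988279668 dn(u+v)=0.9998133563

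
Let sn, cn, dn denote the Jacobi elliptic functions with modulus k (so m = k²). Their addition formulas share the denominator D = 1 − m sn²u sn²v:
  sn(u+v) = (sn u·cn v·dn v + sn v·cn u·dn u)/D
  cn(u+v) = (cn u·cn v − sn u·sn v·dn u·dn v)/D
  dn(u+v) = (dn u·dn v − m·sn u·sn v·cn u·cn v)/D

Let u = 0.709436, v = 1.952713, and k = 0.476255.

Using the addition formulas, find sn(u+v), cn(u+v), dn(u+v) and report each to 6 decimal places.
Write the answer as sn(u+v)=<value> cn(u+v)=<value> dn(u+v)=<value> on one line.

sn(u+v)=0.623843 cn(u+v)=-0.781549 dn(u+v)=0.954844

sn u = 0.6421314831947302, cn u = 0.7665945201279069, dn u = 0.9520898851075718
sn v = 0.9698175349828079, cn v = -0.2438318044059679, dn v = 0.8869421907846959
m = k² = 0.226818825025
D = 1 − m·sn²u·sn²v = 0.9120355710114878
sn(u+v) = (sn u·cn v·dn v + sn v·cn u·dn u)/D = 0.5689673246943438/0.9120355710114878 = 0.6238433486353321
cn(u+v) = (cn u·cn v − sn u·sn v·dn u·dn v)/D = -0.7128008601428675/0.9120355710114878 = -0.7815494074999069
dn(u+v) = (dn u·dn v − m·sn u·sn v·cn u·cn v)/D = 0.8708514380095328/0.9120355710114878 = 0.9548437206716839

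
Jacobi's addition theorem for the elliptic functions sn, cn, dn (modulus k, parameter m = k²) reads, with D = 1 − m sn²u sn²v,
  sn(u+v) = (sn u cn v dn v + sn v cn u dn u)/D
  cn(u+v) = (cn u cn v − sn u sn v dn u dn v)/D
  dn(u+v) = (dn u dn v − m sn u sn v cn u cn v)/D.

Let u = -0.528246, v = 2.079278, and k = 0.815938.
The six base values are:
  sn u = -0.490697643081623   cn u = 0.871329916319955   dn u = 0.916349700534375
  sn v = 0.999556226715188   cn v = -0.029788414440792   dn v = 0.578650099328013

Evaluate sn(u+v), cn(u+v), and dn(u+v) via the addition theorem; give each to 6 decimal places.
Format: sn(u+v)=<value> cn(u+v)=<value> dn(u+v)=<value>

m = k² = 0.665754819844
D = 1 − m·sn²u·sn²v = 0.8398390186787957
sn(u+v) = (sn u·cn v·dn v + sn v·cn u·dn u)/D = 0.8065467693741274/0.8398390186787957 = 0.9603587728550139
cn(u+v) = (cn u·cn v − sn u·sn v·dn u·dn v)/D = 0.2341193843053598/0.8398390186787957 = 0.2787669768828649
dn(u+v) = (dn u·dn v − m·sn u·sn v·cn u·cn v)/D = 0.5217703412357453/0.8398390186787957 = 0.6212742318838383

sn(u+v)=0.960359 cn(u+v)=0.278767 dn(u+v)=0.621274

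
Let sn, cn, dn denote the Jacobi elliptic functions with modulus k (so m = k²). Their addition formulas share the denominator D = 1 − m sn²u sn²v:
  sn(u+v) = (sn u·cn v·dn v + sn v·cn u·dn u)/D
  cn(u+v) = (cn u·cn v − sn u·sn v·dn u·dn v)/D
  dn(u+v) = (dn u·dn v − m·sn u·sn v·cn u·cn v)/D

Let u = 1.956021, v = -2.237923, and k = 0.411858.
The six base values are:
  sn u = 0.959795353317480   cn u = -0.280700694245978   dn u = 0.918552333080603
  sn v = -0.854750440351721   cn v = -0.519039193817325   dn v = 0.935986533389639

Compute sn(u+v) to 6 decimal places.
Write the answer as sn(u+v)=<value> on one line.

m = k² = 0.169627012164
D = 1 − m·sn²u·sn²v = 0.8858355299737065
sn(u+v) = (sn u·cn v·dn v + sn v·cn u·dn u)/D = -0.2458943464091481/0.8858355299737065 = -0.277584650975161

sn(u+v)=-0.277585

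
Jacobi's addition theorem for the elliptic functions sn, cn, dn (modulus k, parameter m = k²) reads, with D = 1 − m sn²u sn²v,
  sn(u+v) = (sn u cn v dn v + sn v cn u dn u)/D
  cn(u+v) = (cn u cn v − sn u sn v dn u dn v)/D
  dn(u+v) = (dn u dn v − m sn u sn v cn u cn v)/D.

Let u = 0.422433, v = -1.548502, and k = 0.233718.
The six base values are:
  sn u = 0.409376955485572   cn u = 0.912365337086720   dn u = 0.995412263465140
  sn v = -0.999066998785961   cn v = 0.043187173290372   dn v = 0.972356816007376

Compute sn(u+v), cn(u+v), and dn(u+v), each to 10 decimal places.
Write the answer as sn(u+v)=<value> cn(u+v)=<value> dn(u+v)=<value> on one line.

m = k² = 0.054624103524
D = 1 − m·sn²u·sn²v = 0.99086264846861
sn(u+v) = (sn u·cn v·dn v + sn v·cn u·dn u)/D = -0.8901412059582467/0.99086264846861 = -0.8983497433614745
cn(u+v) = (cn u·cn v − sn u·sn v·dn u·dn v)/D = 0.4352670692637181/0.99086264846861 = 0.4392809335748285
dn(u+v) = (dn u·dn v − m·sn u·sn v·cn u·cn v)/D = 0.9687761893526812/0.99086264846861 = 0.9777098681133418

sn(u+v)=-0.8983497434 cn(u+v)=0.4392809336 dn(u+v)=0.9777098681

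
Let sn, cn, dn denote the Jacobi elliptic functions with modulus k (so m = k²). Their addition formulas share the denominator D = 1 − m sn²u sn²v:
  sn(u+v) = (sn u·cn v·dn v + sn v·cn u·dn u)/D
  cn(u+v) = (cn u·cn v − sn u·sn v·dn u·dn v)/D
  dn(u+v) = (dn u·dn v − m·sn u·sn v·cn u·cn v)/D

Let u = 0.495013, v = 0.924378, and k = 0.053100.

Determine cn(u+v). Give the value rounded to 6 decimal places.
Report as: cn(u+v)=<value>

sn u = 0.4749953337005584, cn u = 0.8799883141057586, dn u = 0.9996818683926282
sn v = 0.7980579038344471, cn v = 0.6025807681359972, dn v = 0.9991016967712557
m = k² = 0.00281961
D = 1 − m·sn²u·sn²v = 0.9995948306965397
cn(u+v) = (cn u·cn v − sn u·sn v·dn u·dn v)/D = 0.1516512641410136/0.9995948306965397 = 0.1517127334835652

cn(u+v)=0.151713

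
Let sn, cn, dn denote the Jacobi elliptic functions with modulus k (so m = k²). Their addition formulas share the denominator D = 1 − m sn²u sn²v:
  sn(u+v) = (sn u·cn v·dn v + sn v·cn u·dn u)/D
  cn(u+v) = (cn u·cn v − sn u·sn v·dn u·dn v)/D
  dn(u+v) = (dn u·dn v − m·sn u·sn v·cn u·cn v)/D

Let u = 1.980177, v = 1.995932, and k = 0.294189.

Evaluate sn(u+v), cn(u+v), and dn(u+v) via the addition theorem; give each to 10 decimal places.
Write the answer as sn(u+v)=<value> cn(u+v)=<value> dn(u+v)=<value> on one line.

sn u = 0.9366696853110103, cn u = -0.3502140782712381, dn u = 0.9612844707987687
sn v = 0.9312571633892165, cn v = -0.3643625881402619, dn v = 0.9617394878774024
m = k² = 0.086547167721
D = 1 − m·sn²u·sn²v = 0.9341485954456002
sn(u+v) = (sn u·cn v·dn v + sn v·cn u·dn u)/D = -0.6417422712619046/0.9341485954456002 = -0.6869809304330065
cn(u+v) = (cn u·cn v − sn u·sn v·dn u·dn v)/D = -0.6788228455558929/0.9341485954456002 = -0.726675444212477
dn(u+v) = (dn u·dn v − m·sn u·sn v·cn u·cn v)/D = 0.9148719070430316/0.9341485954456002 = 0.9793644303523538

sn(u+v)=-0.6869809304 cn(u+v)=-0.7266754442 dn(u+v)=0.9793644304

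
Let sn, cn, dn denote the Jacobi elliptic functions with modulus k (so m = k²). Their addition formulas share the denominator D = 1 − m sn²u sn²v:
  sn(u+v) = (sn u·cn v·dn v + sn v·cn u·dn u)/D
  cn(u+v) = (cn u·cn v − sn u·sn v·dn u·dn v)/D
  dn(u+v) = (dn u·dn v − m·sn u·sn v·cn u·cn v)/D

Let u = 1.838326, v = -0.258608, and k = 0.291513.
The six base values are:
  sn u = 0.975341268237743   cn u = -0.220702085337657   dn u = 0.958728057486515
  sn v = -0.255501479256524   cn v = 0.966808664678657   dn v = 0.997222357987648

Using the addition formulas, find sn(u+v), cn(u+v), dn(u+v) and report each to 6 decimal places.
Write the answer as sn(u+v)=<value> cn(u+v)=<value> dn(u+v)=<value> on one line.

m = k² = 0.084979829169
D = 1 − m·sn²u·sn²v = 0.9947226500728162
sn(u+v) = (sn u·cn v·dn v + sn v·cn u·dn u)/D = 0.9944115569759603/0.9947226500728162 = 0.999687256445972
cn(u+v) = (cn u·cn v − sn u·sn v·dn u·dn v)/D = 0.02487580994727206/0.9947226500728162 = 0.02500778477845165
dn(u+v) = (dn u·dn v − m·sn u·sn v·cn u·cn v)/D = 0.951546361081125/0.9947226500728162 = 0.956594645765299

sn(u+v)=0.999687 cn(u+v)=0.025008 dn(u+v)=0.956595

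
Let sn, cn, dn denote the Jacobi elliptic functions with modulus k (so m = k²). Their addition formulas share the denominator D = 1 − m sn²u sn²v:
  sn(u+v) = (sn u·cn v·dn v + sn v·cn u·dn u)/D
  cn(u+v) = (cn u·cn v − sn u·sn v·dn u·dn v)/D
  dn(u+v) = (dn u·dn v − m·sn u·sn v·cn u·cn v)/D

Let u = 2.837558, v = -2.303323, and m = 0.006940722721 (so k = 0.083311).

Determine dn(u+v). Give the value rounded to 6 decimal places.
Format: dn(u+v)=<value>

sn u = 0.3045573090983809, cn u = -0.9524940133537603, dn u = 0.9996780542712222
sn v = -0.746735267129767, cn v = -0.6651213730024285, dn v = 0.9980630034723729
m = k² = 0.006940722721
D = 1 − m·sn²u·sn²v = 0.9996410151887468
dn(u+v) = (dn u·dn v − m·sn u·sn v·cn u·cn v)/D = 0.9987416895088528/0.9996410151887468 = 0.9991003513599088

dn(u+v)=0.999100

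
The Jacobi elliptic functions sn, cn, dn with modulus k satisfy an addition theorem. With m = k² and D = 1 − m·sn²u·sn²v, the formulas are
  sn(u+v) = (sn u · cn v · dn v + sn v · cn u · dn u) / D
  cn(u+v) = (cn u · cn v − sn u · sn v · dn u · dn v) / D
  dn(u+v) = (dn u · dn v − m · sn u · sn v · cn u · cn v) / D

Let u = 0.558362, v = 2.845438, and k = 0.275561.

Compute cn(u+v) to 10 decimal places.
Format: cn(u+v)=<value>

sn u = 0.5280427174899021, cn u = 0.8492178098143488, dn u = 0.9893570780903772
sn v = 0.3503220868147235, cn v = -0.9366292945929982, dn v = 0.9953295803836398
m = k² = 0.075933864721
D = 1 − m·sn²u·sn²v = 0.9974015841451816
cn(u+v) = (cn u·cn v − sn u·sn v·dn u·dn v)/D = -0.9775637610235806/0.9974015841451816 = -0.9801104956750165

cn(u+v)=-0.9801104957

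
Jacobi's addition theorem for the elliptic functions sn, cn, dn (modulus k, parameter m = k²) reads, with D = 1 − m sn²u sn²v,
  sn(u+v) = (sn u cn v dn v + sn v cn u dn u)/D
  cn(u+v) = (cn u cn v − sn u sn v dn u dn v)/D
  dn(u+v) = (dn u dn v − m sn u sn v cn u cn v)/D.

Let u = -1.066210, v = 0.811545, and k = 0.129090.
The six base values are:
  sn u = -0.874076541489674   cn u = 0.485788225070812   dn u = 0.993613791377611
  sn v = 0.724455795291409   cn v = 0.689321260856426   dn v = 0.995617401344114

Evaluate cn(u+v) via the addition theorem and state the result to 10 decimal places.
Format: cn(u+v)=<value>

cn(u+v)=0.9677591490

m = k² = 0.0166642281
D = 1 − m·sn²u·sn²v = 0.9933179778183842
cn(u+v) = (cn u·cn v − sn u·sn v·dn u·dn v)/D = 0.961292560929985/0.9933179778183842 = 0.9677591490302668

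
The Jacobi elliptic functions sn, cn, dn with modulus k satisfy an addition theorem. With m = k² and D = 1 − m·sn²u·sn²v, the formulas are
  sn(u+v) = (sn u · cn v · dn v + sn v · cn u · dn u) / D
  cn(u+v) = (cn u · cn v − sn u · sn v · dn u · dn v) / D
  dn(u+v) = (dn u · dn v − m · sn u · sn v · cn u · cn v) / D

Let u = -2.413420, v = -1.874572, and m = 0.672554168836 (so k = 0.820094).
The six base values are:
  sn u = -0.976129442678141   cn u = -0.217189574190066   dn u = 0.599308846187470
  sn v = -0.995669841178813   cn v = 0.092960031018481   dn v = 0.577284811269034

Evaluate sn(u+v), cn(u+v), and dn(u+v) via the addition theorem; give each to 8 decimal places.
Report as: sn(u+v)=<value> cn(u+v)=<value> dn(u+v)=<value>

sn(u+v)=0.21172118 cn(u+v)=-0.97733011 dn(u+v)=0.98481073

m = k² = 0.672554168836
D = 1 − m·sn²u·sn²v = 0.364708859288066
sn(u+v) = (sn u·cn v·dn v + sn v·cn u·dn u)/D = 0.07721658941523746/0.364708859288066 = 0.2117211782734562
cn(u+v) = (cn u·cn v − sn u·sn v·dn u·dn v)/D = -0.3564409493342214/0.364708859288066 = -0.9773301093645378
dn(u+v) = (dn u·dn v − m·sn u·sn v·cn u·cn v)/D = 0.3591691995932055/0.364708859288066 = 0.9848107344974447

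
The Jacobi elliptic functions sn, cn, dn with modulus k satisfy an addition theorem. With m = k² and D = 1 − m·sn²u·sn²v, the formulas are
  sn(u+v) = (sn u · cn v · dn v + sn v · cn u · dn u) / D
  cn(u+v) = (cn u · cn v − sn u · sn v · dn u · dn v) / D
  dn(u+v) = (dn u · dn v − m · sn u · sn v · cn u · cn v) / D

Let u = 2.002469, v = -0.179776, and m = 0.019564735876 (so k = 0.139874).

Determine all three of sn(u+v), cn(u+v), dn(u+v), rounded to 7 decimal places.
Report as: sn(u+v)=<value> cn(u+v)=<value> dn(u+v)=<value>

sn(u+v)=0.9709147 cn(u+v)=-0.2394258 dn(u+v)=0.9907355

sn u = 0.913099505484369, cn u = -0.4077367938808084, dn u = 0.9918104091169663
sn v = -0.178790667931054, cn v = 0.9838871363427655, dn v = 0.9996872469122575
m = k² = 0.019564735876
D = 1 − m·sn²u·sn²v = 0.9994785653369126
sn(u+v) = (sn u·cn v·dn v + sn v·cn u·dn u)/D = 0.9704084007445964/0.9994785653369126 = 0.9709146693080737
cn(u+v) = (cn u·cn v − sn u·sn v·dn u·dn v)/D = -0.2393009367558928/0.9994785653369126 = -0.2394257816576859
dn(u+v) = (dn u·dn v − m·sn u·sn v·cn u·cn v)/D = 0.9902188839992612/0.9994785653369126 = 0.9907354878245637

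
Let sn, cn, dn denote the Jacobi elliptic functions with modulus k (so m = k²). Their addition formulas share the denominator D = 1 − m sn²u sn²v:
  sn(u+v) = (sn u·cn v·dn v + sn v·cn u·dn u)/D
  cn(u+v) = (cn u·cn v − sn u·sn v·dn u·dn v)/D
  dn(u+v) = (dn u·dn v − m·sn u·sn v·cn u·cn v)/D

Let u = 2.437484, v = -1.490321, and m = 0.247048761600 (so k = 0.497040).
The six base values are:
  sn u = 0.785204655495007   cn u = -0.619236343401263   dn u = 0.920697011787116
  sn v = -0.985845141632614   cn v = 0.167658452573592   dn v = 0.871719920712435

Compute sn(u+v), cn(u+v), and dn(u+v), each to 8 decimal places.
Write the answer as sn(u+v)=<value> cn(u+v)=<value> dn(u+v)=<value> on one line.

sn(u+v)=0.79441990 cn(u+v)=0.60736894 dn(u+v)=0.91874196

m = k² = 0.2470487616
D = 1 − m·sn²u·sn²v = 0.851964520752131
sn(u+v) = (sn u·cn v·dn v + sn v·cn u·dn u)/D = 0.676817567833512/0.851964520752131 = 0.7944198981854364
cn(u+v) = (cn u·cn v − sn u·sn v·dn u·dn v)/D = 0.5174567851447477/0.851964520752131 = 0.6073689367814598
dn(u+v) = (dn u·dn v − m·sn u·sn v·cn u·cn v)/D = 0.7827355548565187/0.851964520752131 = 0.9187419614205347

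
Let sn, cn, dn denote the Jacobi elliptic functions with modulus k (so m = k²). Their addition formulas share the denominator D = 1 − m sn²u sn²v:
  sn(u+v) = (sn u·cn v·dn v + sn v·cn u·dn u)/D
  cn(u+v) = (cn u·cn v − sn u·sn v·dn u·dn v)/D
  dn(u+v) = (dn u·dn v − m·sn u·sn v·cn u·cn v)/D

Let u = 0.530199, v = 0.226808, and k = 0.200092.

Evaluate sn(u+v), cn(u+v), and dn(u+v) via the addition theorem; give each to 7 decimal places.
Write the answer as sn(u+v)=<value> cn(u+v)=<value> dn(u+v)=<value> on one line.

sn u = 0.5048941242222797, cn u = 0.8631812806854752, dn u = 0.9948838594480184
sn v = 0.2247933471559665, cn v = 0.9744064609157808, dn v = 0.9989879168617972
m = k² = 0.040036808464
D = 1 − m·sn²u·sn²v = 0.9994842645416659
sn(u+v) = (sn u·cn v·dn v + sn v·cn u·dn u)/D = 0.6845188666864507/0.9994842645416659 = 0.684872079502273
cn(u+v) = (cn u·cn v − sn u·sn v·dn u·dn v)/D = 0.7282875230406546/0.9994842645416659 = 0.7286633205522508
dn(u+v) = (dn u·dn v − m·sn u·sn v·cn u·cn v)/D = 0.9900550008533676/0.9994842645416659 = 0.9905658707967531

sn(u+v)=0.6848721 cn(u+v)=0.7286633 dn(u+v)=0.9905659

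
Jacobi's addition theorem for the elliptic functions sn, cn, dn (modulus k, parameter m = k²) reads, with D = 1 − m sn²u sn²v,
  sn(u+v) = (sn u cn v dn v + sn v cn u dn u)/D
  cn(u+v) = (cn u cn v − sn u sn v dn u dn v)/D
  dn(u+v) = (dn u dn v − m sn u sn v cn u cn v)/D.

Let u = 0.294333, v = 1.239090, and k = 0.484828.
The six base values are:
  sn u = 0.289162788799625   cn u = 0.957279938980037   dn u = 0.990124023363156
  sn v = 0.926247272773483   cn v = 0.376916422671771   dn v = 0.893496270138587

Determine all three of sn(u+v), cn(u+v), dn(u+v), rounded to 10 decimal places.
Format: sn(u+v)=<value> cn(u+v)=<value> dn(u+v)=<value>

sn(u+v)=0.9920312869 cn(u+v)=0.1259917690 dn(u+v)=0.8767400451

m = k² = 0.235058189584
D = 1 − m·sn²u·sn²v = 0.9831378060366162
sn(u+v) = (sn u·cn v·dn v + sn v·cn u·dn u)/D = 0.9753034629005424/0.9831378060366162 = 0.9920312868776181
cn(u+v) = (cn u·cn v − sn u·sn v·dn u·dn v)/D = 0.1238672713540644/0.9831378060366162 = 0.1259917690007448
dn(u+v) = (dn u·dn v − m·sn u·sn v·cn u·cn v)/D = 0.8619562844081717/0.9831378060366162 = 0.8767400451041843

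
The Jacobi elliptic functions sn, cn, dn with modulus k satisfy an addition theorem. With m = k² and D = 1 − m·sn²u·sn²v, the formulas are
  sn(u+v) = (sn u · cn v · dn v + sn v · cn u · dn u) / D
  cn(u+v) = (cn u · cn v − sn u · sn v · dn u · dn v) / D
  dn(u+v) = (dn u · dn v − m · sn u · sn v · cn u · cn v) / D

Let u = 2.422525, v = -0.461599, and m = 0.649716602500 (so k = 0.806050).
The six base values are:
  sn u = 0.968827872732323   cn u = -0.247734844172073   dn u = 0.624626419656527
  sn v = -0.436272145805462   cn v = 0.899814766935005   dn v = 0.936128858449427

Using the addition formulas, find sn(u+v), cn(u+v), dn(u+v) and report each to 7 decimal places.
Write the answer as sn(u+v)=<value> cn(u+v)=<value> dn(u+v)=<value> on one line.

m = k² = 0.6497166025
D = 1 − m·sn²u·sn²v = 0.8839267389393605
sn(u+v) = (sn u·cn v·dn v + sn v·cn u·dn u)/D = 0.8835944668162613/0.8839267389393605 = 0.9996240954046735
cn(u+v) = (cn u·cn v − sn u·sn v·dn u·dn v)/D = 0.02423423247514642/0.8839267389393605 = 0.02741656226422736
dn(u+v) = (dn u·dn v − m·sn u·sn v·cn u·cn v)/D = 0.5235143466819604/0.8839267389393605 = 0.592259882657396

sn(u+v)=0.9996241 cn(u+v)=0.0274166 dn(u+v)=0.5922599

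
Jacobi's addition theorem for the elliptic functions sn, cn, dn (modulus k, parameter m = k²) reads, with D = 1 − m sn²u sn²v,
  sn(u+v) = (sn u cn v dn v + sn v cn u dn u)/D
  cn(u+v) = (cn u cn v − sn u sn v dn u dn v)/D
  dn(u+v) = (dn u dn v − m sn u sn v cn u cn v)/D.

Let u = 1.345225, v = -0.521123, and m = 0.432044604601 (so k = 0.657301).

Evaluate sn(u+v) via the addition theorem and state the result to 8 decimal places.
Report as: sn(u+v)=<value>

sn u = 0.9400333750733955, cn u = 0.3410824735282084, dn u = 0.7862685789187898
sn v = -0.4894996967899559, cn v = 0.8720034672193346, dn v = 0.9468251224643448
m = k² = 0.432044604601
D = 1 − m·sn²u·sn²v = 0.9085212995219235
sn(u+v) = (sn u·cn v·dn v + sn v·cn u·dn u)/D = 0.6448490388540959/0.9085212995219235 = 0.7097786691334857

sn(u+v)=0.70977867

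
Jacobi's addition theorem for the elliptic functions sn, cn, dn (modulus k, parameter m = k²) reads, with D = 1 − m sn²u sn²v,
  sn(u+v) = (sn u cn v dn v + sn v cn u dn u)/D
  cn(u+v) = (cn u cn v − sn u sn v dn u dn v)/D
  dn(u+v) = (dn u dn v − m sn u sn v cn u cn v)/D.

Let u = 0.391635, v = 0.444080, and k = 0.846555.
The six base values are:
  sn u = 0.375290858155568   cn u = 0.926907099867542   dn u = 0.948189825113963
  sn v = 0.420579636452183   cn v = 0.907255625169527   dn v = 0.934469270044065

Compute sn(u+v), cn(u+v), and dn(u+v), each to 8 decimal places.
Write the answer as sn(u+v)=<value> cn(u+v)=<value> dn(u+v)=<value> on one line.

m = k² = 0.716655368025
D = 1 − m·sn²u·sn²v = 0.9821457006661871
sn(u+v) = (sn u·cn v·dn v + sn v·cn u·dn u)/D = 0.687813191566427/0.9821457006661871 = 0.7003168583845401
cn(u+v) = (cn u·cn v − sn u·sn v·dn u·dn v)/D = 0.7010871492505629/0.9821457006661871 = 0.7138321216241309
dn(u+v) = (dn u·dn v − m·sn u·sn v·cn u·cn v)/D = 0.790929737033729/0.9821457006661871 = 0.8053079461603744

sn(u+v)=0.70031686 cn(u+v)=0.71383212 dn(u+v)=0.80530795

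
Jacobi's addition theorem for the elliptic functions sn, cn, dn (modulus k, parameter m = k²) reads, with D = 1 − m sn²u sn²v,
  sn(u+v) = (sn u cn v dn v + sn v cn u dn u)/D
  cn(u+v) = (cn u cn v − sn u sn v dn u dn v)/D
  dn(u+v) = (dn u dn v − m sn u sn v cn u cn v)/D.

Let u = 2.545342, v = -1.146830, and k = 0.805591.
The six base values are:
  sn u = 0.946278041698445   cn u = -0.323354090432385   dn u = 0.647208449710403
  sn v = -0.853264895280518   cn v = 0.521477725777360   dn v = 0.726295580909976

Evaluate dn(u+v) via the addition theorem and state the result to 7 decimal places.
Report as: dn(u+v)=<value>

m = k² = 0.648976859281
D = 1 − m·sn²u·sn²v = 0.576908312275784
dn(u+v) = (dn u·dn v − m·sn u·sn v·cn u·cn v)/D = 0.3817066171734903/0.576908312275784 = 0.661641735872615

dn(u+v)=0.6616417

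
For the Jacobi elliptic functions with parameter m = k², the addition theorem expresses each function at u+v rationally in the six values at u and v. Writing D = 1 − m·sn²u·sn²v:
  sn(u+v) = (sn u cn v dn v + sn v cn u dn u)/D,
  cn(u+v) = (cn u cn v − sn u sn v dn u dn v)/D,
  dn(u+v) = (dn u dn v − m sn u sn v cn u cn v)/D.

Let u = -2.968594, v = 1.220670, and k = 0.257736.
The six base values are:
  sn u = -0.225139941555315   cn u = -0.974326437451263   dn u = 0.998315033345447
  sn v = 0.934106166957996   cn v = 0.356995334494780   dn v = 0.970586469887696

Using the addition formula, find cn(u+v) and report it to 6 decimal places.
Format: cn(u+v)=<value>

cn(u+v)=-0.144480

m = k² = 0.066427845696
D = 1 − m·sn²u·sn²v = 0.9970620273754764
cn(u+v) = (cn u·cn v − sn u·sn v·dn u·dn v)/D = -0.1440551189081879/0.9970620273754764 = -0.1444795960060559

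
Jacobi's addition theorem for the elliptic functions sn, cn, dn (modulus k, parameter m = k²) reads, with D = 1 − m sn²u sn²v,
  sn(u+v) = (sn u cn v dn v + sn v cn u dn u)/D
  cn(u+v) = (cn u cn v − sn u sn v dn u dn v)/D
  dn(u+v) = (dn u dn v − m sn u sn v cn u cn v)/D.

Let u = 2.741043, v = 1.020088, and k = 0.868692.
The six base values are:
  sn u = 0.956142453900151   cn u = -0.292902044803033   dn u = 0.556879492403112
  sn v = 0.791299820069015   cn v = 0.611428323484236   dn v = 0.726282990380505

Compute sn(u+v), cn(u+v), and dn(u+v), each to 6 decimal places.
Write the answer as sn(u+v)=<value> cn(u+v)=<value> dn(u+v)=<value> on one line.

sn(u+v)=0.520267 cn(u+v)=-0.854004 dn(u+v)=0.892042

m = k² = 0.754625790864
D = 1 − m·sn²u·sn²v = 0.5680246336502734
sn(u+v) = (sn u·cn v·dn v + sn v·cn u·dn u)/D = 0.2955243537310257/0.5680246336502734 = 0.5202667916563929
cn(u+v) = (cn u·cn v − sn u·sn v·dn u·dn v)/D = -0.4850951873451095/0.5680246336502734 = -0.8540037854129005
dn(u+v) = (dn u·dn v − m·sn u·sn v·cn u·cn v)/D = 0.5067020918653521/0.5680246336502734 = 0.8920424605692772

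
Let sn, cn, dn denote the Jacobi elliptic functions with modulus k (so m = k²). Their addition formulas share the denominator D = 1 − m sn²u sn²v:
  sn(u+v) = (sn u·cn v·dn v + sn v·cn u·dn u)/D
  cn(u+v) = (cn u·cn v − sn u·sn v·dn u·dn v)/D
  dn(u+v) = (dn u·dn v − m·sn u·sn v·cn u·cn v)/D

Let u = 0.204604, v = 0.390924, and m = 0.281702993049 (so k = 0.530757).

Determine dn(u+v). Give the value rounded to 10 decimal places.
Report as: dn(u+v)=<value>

sn u = 0.2027891686067428, cn u = 0.9792224226884238, dn u = 0.9941908277200063
sn v = 0.3785310208999279, cn v = 0.9255886052758311, dn v = 0.9796101162870635
m = k² = 0.281702993049
D = 1 − m·sn²u·sn²v = 0.9983400923638911
dn(u+v) = (dn u·dn v − m·sn u·sn v·cn u·cn v)/D = 0.9543202511820148/0.9983400923638911 = 0.9559069684583685

dn(u+v)=0.9559069685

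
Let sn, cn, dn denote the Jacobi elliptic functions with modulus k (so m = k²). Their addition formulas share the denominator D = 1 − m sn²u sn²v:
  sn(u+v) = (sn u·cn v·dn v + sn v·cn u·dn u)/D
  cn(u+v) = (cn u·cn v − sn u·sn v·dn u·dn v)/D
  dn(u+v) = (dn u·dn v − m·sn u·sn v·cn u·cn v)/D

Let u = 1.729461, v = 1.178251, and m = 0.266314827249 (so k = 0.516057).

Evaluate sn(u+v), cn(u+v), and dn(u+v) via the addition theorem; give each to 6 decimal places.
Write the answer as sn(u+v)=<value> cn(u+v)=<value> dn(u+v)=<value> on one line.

sn(u+v)=0.459079 cn(u+v)=-0.888395 dn(u+v)=0.971531

sn u = 0.9995566460067015, cn u = -0.02977434170277487, dn u = 0.8566920472886932
sn v = 0.9015685510006728, cn v = 0.4326362766187635, dn v = 0.8851736686098565
m = k² = 0.266314827249
D = 1 − m·sn²u·sn²v = 0.7837243245796
sn(u+v) = (sn u·cn v·dn v + sn v·cn u·dn u)/D = 0.3597917467850007/0.7837243245796 = 0.4590794690186472
cn(u+v) = (cn u·cn v − sn u·sn v·dn u·dn v)/D = -0.6962569323770846/0.7837243245796 = -0.8883952054832111
dn(u+v) = (dn u·dn v − m·sn u·sn v·cn u·cn v)/D = 0.7614127235855914/0.7837243245796 = 0.9715313149097716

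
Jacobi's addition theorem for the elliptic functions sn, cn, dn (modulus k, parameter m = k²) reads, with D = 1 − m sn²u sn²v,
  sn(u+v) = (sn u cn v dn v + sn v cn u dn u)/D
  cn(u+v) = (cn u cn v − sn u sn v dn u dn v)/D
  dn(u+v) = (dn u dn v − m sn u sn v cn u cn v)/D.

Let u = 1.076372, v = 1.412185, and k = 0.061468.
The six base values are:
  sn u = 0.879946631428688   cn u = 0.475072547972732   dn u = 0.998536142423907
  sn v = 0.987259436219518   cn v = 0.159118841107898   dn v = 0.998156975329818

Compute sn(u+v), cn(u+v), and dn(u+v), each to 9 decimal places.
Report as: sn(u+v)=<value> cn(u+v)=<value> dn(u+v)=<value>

m = k² = 0.003778315024
D = 1 − m·sn²u·sn²v = 0.997148499722457
sn(u+v) = (sn u·cn v·dn v + sn v·cn u·dn u)/D = 0.6080913127304707/0.997148499722457 = 0.6098302438400347
cn(u+v) = (cn u·cn v − sn u·sn v·dn u·dn v)/D = -0.7902721593732628/0.997148499722457 = -0.7925320647759331
dn(u+v) = (dn u·dn v − m·sn u·sn v·cn u·cn v)/D = 0.9964476925018018/0.997148499722457 = 0.9992971887127642

sn(u+v)=0.609830244 cn(u+v)=-0.792532065 dn(u+v)=0.999297189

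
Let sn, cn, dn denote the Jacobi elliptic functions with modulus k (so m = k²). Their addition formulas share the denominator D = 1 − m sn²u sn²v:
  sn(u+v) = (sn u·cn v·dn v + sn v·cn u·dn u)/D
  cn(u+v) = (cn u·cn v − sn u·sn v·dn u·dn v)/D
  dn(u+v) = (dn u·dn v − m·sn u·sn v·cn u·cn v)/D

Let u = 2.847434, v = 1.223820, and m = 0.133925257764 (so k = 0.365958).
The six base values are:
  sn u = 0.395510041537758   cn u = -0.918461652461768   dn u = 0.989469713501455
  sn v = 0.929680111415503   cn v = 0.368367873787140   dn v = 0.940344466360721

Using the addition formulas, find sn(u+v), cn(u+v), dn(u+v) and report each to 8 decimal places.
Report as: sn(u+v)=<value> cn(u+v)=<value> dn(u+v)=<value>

m = k² = 0.133925257764
D = 1 − m·sn²u·sn²v = 0.9818930792917367
sn(u+v) = (sn u·cn v·dn v + sn v·cn u·dn u)/D = -0.7078821895289128/0.9818930792917367 = -0.7209361227390719
cn(u+v) = (cn u·cn v − sn u·sn v·dn u·dn v)/D = -0.680453396573756/0.9818930792917367 = -0.6930015201498146
dn(u+v) = (dn u·dn v − m·sn u·sn v·cn u·cn v)/D = 0.947103187755146/0.9818930792917367 = 0.9645685540815854

sn(u+v)=-0.72093612 cn(u+v)=-0.69300152 dn(u+v)=0.96456855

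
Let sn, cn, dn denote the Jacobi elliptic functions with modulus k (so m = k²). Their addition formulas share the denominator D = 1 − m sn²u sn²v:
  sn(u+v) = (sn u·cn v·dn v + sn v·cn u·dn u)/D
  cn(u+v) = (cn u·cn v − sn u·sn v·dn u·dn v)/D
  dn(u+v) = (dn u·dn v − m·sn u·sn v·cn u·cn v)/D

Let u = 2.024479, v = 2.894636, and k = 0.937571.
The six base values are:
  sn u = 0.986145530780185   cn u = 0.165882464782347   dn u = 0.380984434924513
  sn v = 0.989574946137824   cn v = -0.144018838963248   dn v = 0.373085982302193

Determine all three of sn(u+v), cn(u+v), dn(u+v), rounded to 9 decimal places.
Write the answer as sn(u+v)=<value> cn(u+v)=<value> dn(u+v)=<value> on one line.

sn(u+v)=0.058649313 cn(u+v)=-0.998278648 dn(u+v)=0.998487021

m = k² = 0.879039380041
D = 1 − m·sn²u·sn²v = 0.1628799654953966
sn(u+v) = (sn u·cn v·dn v + sn v·cn u·dn u)/D = 0.009552798074532328/0.1628799654953966 = 0.05864931298013024
cn(u+v) = (cn u·cn v − sn u·sn v·dn u·dn v)/D = -0.1625995916622449/0.1628799654953966 = -0.9982786475162928
dn(u+v) = (dn u·dn v − m·sn u·sn v·cn u·cn v)/D = 0.1626335315522081/0.1628799654953966 = 0.9984870211481265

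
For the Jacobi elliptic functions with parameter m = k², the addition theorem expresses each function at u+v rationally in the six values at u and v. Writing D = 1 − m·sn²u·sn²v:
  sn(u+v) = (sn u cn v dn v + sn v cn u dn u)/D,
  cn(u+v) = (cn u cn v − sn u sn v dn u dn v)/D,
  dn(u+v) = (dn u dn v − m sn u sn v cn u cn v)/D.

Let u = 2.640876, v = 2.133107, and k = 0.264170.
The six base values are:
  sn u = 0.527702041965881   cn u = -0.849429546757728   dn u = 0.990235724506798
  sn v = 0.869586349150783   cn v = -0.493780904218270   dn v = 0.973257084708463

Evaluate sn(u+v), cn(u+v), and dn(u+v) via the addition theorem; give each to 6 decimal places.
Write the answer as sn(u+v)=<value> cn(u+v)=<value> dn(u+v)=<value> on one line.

sn(u+v)=-0.999732 cn(u+v)=-0.023158 dn(u+v)=0.964496

m = k² = 0.0697857889
D = 1 − m·sn²u·sn²v = 0.9853049871945676
sn(u+v) = (sn u·cn v·dn v + sn v·cn u·dn u)/D = -0.9850407451252522/0.9853049871945676 = -0.9997318169777382
cn(u+v) = (cn u·cn v − sn u·sn v·dn u·dn v)/D = -0.02281771753648945/0.9853049871945676 = -0.02315802501056827
dn(u+v) = (dn u·dn v − m·sn u·sn v·cn u·cn v)/D = 0.9503222606466876/0.9853049871945676 = 0.9644955348825693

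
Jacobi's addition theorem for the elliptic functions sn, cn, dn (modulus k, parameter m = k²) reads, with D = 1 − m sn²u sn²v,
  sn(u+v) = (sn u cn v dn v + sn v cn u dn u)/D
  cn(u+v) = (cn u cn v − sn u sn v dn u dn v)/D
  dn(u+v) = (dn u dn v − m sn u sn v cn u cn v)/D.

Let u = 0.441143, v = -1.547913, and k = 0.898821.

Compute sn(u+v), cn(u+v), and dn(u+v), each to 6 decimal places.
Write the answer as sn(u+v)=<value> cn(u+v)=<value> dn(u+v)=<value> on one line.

sn u = 0.4169604633285956, cn u = 0.9089246239489845, dn u = 0.9271166770867736
sn v = -0.94221305637039, cn v = 0.3350142629876649, dn v = 0.5317826364993674
m = k² = 0.807879190041
D = 1 − m·sn²u·sn²v = 0.8753092001857861
sn(u+v) = (sn u·cn v·dn v + sn v·cn u·dn u)/D = -0.7196998283495932/0.8753092001857861 = -0.8222235390612088
cn(u+v) = (cn u·cn v − sn u·sn v·dn u·dn v)/D = 0.4981950953225521/0.8753092001857861 = 0.5691646965630079
dn(u+v) = (dn u·dn v − m·sn u·sn v·cn u·cn v)/D = 0.5896700386819643/0.8753092001857861 = 0.673670559565472

sn(u+v)=-0.822224 cn(u+v)=0.569165 dn(u+v)=0.673671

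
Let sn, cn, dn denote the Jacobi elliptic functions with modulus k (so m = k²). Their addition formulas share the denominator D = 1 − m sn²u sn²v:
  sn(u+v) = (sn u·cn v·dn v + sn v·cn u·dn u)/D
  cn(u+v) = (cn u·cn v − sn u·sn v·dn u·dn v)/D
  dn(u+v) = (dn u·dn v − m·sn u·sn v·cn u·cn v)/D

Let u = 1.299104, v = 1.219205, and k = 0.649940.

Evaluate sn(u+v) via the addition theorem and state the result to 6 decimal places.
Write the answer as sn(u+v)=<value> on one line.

sn u = 0.927933398399625, cn u = 0.3727460370473747, dn u = 0.7976648068252629
sn v = 0.9020996503001087, cn v = 0.4315277753846462, dn v = 0.8100863074681636
m = k² = 0.4224220036
D = 1 − m·sn²u·sn²v = 0.704001729478103
sn(u+v) = (sn u·cn v·dn v + sn v·cn u·dn u)/D = 0.5926001159890457/0.704001729478103 = 0.8417594604893335

sn(u+v)=0.841759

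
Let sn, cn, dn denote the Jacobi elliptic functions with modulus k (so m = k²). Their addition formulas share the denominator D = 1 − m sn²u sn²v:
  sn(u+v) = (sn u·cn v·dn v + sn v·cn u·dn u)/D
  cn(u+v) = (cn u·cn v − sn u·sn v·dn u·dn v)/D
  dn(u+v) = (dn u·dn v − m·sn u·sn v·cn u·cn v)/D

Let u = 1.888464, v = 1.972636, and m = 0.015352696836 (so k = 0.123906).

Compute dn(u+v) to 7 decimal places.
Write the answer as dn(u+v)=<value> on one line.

dn(u+v)=0.9967595

sn u = 0.9525589552810408, cn u = -0.3043541304367203, dn u = 0.9930102947751103
sn v = 0.9238175777492097, cn v = -0.3828329701600725, dn v = 0.9934271040392915
m = k² = 0.015352696836
D = 1 − m·sn²u·sn²v = 0.9881111226799395
dn(u+v) = (dn u·dn v − m·sn u·sn v·cn u·cn v)/D = 0.9849091726475949/0.9881111226799395 = 0.9967595243501962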